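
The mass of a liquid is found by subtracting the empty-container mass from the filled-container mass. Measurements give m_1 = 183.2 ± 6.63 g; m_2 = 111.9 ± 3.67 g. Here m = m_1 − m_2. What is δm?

7.58 g

Absolute uncertainties add in quadrature for a linear combination:
  (δm_1)² = 44.0;  (δm_2)² = 13.5
δm = √(57.4) = 7.58 g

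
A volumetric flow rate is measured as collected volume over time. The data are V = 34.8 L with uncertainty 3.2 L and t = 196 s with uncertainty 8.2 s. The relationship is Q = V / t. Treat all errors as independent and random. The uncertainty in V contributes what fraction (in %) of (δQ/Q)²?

82.8%

(δQ/Q)² = (1·δV/V)² + (-1·δt/t)²
  V term: (1×0.0920)² = 0.00846
  t term: (-1×0.0418)² = 0.00175
Total = 0.0102. Share from V = 0.00846/0.0102 = 0.828.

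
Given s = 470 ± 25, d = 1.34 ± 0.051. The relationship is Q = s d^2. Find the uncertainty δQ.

Since Q is a product/quotient, work with relative uncertainties:
  (1·δs/s)² = (1×0.0532)² = 0.00283;  (2·δd/d)² = (2×0.0381)² = 0.00579
δQ/Q = √(0.00862) = 0.0929
Q = 844, so δQ = 0.0929 × 844 = 78.4.

78.4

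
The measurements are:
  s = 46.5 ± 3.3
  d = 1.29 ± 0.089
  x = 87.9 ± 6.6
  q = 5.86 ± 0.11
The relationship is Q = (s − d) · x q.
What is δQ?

2480

Let u = s − d = 45.2. δu = √(δs² + δd²) = √(10.9 + 0.00792) = 3.30, so δu/u = 0.0730.
Q is then a monomial in u, x, q:
δQ/Q = √((δu/u)² + (1·δx/x)² + (1·δq/q)²) = √(0.00533 + 0.00564 + 0.000352) = 0.106
Q = 23300, so δQ = 0.106 × 23300 = 2480.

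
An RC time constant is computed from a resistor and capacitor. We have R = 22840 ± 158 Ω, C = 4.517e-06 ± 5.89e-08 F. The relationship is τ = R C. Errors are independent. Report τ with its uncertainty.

For a monomial τ ∝ R, C, fractional errors add in quadrature:
  (1·δR/R)² = (1×0.00692)² = 4.79e-05;  (1·δC/C)² = (1×0.0130)² = 0.000170
δτ/τ = √(0.000218) = 0.0148
τ = 0.1032 s, so δτ = 0.0148 × 0.1032 = 0.00152 s.

0.1032 ± 0.00152 s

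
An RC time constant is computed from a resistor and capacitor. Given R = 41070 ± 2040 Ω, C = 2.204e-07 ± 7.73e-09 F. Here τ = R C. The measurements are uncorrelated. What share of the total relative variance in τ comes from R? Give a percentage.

66.7%

(δτ/τ)² = (1·δR/R)² + (1·δC/C)²
  R term: (1×0.0497)² = 0.00247
  C term: (1×0.0351)² = 0.00123
Total = 0.00370. Share from R = 0.00247/0.00370 = 0.667.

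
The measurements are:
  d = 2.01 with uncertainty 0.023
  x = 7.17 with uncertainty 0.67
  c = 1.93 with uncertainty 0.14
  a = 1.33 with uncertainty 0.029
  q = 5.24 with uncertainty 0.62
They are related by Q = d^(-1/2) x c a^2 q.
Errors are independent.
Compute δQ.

15.7

Products/powers → add relative errors in quadrature, weighted by exponent:
  (−½·δd/d)² = (-0.5×0.0114)² = 3.27e-05;  (1·δx/x)² = (1×0.0934)² = 0.00873;  (1·δc/c)² = (1×0.0725)² = 0.00526;  (2·δa/a)² = (2×0.0218)² = 0.00190;  (1·δq/q)² = (1×0.118)² = 0.0140
δQ/Q = √(0.0299) = 0.173
Q = 90.5, so δQ = 0.173 × 90.5 = 15.7.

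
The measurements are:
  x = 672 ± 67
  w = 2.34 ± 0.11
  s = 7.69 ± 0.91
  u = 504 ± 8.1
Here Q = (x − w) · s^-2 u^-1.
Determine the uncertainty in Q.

Let h = x − w = 670. δh = √(δx² + δw²) = √(4490 + 0.0121) = 67.0, so δh/h = 0.100.
Q is then a monomial in h, s, u:
δQ/Q = √((δh/h)² + (-2·δs/s)² + (-1·δu/u)²) = √(0.0100 + 0.0560 + 0.000258) = 0.257
Q = 0.0225, so δQ = 0.257 × 0.0225 = 0.00578.

0.00578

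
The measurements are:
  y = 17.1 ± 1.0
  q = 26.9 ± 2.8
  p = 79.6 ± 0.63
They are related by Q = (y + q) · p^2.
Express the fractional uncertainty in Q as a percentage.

Let u = y + q = 44.0. δu = √(δy² + δq²) = √(1.00 + 7.84) = 2.97, so δu/u = 0.0676.
Q is then a monomial in u, p:
δQ/Q = √((δu/u)² + (2·δp/p)²) = √(0.00457 + 0.000251) = 0.0694

6.94%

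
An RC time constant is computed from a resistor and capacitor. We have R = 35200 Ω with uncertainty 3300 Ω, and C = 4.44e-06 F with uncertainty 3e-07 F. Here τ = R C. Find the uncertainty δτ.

τ is a product of powers, so relative uncertainties combine in quadrature:
  (1·δR/R)² = (1×0.0938)² = 0.00879;  (1·δC/C)² = (1×0.0676)² = 0.00457
δτ/τ = √(0.0134) = 0.116
τ = 0.156 s, so δτ = 0.116 × 0.156 = 0.0181 s.

0.0181 s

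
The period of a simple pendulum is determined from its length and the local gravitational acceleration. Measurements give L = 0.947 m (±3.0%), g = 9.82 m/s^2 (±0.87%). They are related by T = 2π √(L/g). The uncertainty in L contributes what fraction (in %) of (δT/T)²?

(δT/T)² = (½·δL/L)² + (−½·δg/g)²
  L term: (0.5×0.0300)² = 0.000225
  g term: (-0.5×0.00870)² = 1.89e-05
Total = 0.000244. Share from L = 0.000225/0.000244 = 0.922.

92.2%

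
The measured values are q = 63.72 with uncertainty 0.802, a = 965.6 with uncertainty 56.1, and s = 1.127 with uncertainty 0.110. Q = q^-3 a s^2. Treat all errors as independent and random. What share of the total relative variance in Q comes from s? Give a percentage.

88.8%

(δQ/Q)² = (-3·δq/q)² + (1·δa/a)² + (2·δs/s)²
  q term: (-3×0.0126)² = 0.00143
  a term: (1×0.0581)² = 0.00338
  s term: (2×0.0976)² = 0.0381
Total = 0.0429. Share from s = 0.0381/0.0429 = 0.888.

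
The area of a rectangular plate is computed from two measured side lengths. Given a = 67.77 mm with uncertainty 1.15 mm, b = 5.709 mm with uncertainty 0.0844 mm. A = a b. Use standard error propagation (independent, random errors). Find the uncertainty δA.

8.71 mm^2

A is a product of powers, so relative uncertainties combine in quadrature:
  (1·δa/a)² = (1×0.0170)² = 0.000288;  (1·δb/b)² = (1×0.0148)² = 0.000219
δA/A = √(0.000507) = 0.0225
A = 386.9 mm^2, so δA = 0.0225 × 386.9 = 8.71 mm^2.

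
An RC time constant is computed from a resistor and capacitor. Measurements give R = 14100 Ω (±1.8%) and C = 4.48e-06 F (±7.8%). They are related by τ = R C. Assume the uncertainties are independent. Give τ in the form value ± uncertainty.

Products/powers → add relative errors in quadrature, weighted by exponent:
  (1·δR/R)² = (1×0.0180)² = 0.000324;  (1·δC/C)² = (1×0.0780)² = 0.00608
δτ/τ = √(0.00641) = 0.0800
τ = 0.0632 s, so δτ = 0.0800 × 0.0632 = 0.00506 s.

0.0632 ± 0.00506 s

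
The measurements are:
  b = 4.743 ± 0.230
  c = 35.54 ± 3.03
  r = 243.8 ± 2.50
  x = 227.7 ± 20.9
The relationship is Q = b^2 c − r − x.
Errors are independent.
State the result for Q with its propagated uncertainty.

Let p = b^2·c = 799.5. δp/p = √((2·δb/b)² + (1·δc/c)²) = √(0.00941 + 0.00727) = 0.129, so δp = 103.
Q = p − r − x: δQ = √(δp² + δr² + δx²) = √(10700 + 6.25 + 437) = 105
Q = 328.0.

328.0 ± 105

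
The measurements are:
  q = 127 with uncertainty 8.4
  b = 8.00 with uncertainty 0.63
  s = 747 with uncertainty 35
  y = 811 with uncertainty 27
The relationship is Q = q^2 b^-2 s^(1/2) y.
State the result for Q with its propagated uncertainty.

(5.59 ± 1.17) × 10^6

For a monomial Q ∝ q^2, b^-2, s^(1/2), y, fractional errors add in quadrature:
  (2·δq/q)² = (2×0.0661)² = 0.0175;  (-2·δb/b)² = (-2×0.0788)² = 0.0248;  (½·δs/s)² = (0.5×0.0469)² = 0.000549;  (1·δy/y)² = (1×0.0333)² = 0.00111
δQ/Q = √(0.0440) = 0.210
Q = 5.59e+06, so δQ = 0.210 × 5.59e+06 = 1.17e+06.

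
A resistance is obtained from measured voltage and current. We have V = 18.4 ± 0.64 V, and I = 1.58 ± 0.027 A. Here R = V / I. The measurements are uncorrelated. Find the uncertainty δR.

For a monomial R ∝ V, I^-1, fractional errors add in quadrature:
  (1·δV/V)² = (1×0.0348)² = 0.00121;  (-1·δI/I)² = (-1×0.0171)² = 0.000292
δR/R = √(0.00150) = 0.0388
R = 11.6 Ω, so δR = 0.0388 × 11.6 = 0.451 Ω.

0.451 Ω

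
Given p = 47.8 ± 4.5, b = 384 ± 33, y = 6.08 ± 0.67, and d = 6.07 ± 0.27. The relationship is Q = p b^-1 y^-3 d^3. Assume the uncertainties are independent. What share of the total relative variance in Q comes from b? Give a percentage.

5.15%

(δQ/Q)² = (1·δp/p)² + (-1·δb/b)² + (-3·δy/y)² + (3·δd/d)²
  p term: (1×0.0941)² = 0.00886
  b term: (-1×0.0859)² = 0.00739
  y term: (-3×0.110)² = 0.109
  d term: (3×0.0445)² = 0.0178
Total = 0.143. Share from b = 0.00739/0.143 = 0.0515.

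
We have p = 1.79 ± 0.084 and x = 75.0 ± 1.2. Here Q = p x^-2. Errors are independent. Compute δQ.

1.81e-05

Relative error in a monomial: (δQ/Q)² = Σ (nᵢ · δxᵢ/xᵢ)².
  (1·δp/p)² = (1×0.0469)² = 0.00220;  (-2·δx/x)² = (-2×0.0160)² = 0.00102
δQ/Q = √(0.00323) = 0.0568
Q = 0.000318, so δQ = 0.0568 × 0.000318 = 1.81e-05.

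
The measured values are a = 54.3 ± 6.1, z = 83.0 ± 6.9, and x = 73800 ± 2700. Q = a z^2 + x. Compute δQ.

75100

Let p = a·z^2 = 3.74e+05. δp/p = √((1·δa/a)² + (2·δz/z)²) = √(0.0126 + 0.0276) = 0.201, so δp = 75100.
Q = p + x: δQ = √(δp² + δx²) = √(5.63e+09 + 7.29e+06) = 75100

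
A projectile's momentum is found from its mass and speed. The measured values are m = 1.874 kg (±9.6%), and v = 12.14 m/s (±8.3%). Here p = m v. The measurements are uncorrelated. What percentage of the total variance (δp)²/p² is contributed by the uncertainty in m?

(δp/p)² = (1·δm/m)² + (1·δv/v)²
  m term: (1×0.0960)² = 0.00922
  v term: (1×0.0830)² = 0.00689
Total = 0.0161. Share from m = 0.00922/0.0161 = 0.572.

57.2%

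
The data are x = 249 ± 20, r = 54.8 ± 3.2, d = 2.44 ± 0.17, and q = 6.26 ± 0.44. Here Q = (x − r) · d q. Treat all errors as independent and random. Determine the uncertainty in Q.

Let u = x − r = 194. δu = √(δx² + δr²) = √(400 + 10.2) = 20.3, so δu/u = 0.104.
Q is then a monomial in u, d, q:
δQ/Q = √((δu/u)² + (1·δd/d)² + (1·δq/q)²) = √(0.0109 + 0.00485 + 0.00494) = 0.144
Q = 2970, so δQ = 0.144 × 2970 = 426.

426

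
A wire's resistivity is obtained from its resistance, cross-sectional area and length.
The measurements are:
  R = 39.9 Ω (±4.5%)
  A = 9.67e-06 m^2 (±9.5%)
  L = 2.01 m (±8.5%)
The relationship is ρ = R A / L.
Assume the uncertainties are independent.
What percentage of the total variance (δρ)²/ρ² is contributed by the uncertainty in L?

39.5%

(δρ/ρ)² = (1·δR/R)² + (1·δA/A)² + (-1·δL/L)²
  R term: (1×0.0450)² = 0.00202
  A term: (1×0.0950)² = 0.00903
  L term: (-1×0.0850)² = 0.00723
Total = 0.0183. Share from L = 0.00723/0.0183 = 0.395.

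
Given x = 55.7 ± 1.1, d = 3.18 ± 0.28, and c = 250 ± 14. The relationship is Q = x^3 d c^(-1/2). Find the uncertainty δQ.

3810

Since Q is a product/quotient, work with relative uncertainties:
  (3·δx/x)² = (3×0.0197)² = 0.00351;  (1·δd/d)² = (1×0.0881)² = 0.00775;  (−½·δc/c)² = (-0.5×0.0560)² = 0.000784
δQ/Q = √(0.0120) = 0.110
Q = 34800, so δQ = 0.110 × 34800 = 3810.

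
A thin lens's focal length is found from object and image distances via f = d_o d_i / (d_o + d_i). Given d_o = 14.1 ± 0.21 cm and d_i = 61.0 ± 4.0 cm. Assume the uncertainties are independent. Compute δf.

0.198 cm

∂f/∂d_o = (d_i/(d_o+d_i))² = 0.660;  ∂f/∂d_i = (d_o/(d_o+d_i))² = 0.0352
δf = √((∂f/∂d_o · δd_o)² + (∂f/∂d_i · δd_i)²) = √(0.0192 + 0.0199) = 0.198 cm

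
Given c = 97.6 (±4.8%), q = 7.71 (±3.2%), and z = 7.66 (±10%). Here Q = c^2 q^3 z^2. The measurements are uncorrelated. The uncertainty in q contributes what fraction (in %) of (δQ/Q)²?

15.8%

(δQ/Q)² = (2·δc/c)² + (3·δq/q)² + (2·δz/z)²
  c term: (2×0.0480)² = 0.00922
  q term: (3×0.0320)² = 0.00922
  z term: (2×0.100)² = 0.0400
Total = 0.0584. Share from q = 0.00922/0.0584 = 0.158.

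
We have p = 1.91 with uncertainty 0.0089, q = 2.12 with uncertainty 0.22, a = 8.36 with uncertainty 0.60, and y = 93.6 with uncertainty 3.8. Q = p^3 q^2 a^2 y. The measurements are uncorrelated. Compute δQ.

Since Q is a product/quotient, work with relative uncertainties:
  (3·δp/p)² = (3×0.00466)² = 0.000195;  (2·δq/q)² = (2×0.104)² = 0.0431;  (2·δa/a)² = (2×0.0718)² = 0.0206;  (1·δy/y)² = (1×0.0406)² = 0.00165
δQ/Q = √(0.0655) = 0.256
Q = 2.05e+05, so δQ = 0.256 × 2.05e+05 = 52400.

52400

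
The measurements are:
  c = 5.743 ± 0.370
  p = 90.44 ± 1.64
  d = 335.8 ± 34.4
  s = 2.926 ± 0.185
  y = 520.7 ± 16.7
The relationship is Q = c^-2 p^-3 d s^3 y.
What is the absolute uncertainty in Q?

Products/powers → add relative errors in quadrature, weighted by exponent:
  (-2·δc/c)² = (-2×0.0644)² = 0.0166;  (-3·δp/p)² = (-3×0.0181)² = 0.00296;  (1·δd/d)² = (1×0.102)² = 0.0105;  (3·δs/s)² = (3×0.0632)² = 0.0360;  (1·δy/y)² = (1×0.0321)² = 0.00103
δQ/Q = √(0.0671) = 0.259
Q = 0.1795, so δQ = 0.259 × 0.1795 = 0.0465.

0.0465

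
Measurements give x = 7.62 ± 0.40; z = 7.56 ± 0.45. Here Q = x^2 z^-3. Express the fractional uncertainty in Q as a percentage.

For a monomial Q ∝ x^2, z^-3, fractional errors add in quadrature:
  (2·δx/x)² = (2×0.0525)² = 0.0110;  (-3·δz/z)² = (-3×0.0595)² = 0.0319
δQ/Q = √(0.0429) = 0.207

20.7%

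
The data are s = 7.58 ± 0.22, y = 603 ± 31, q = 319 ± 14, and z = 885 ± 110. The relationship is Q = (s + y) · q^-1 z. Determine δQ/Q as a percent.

14.1%

Let u = s + y = 611. δu = √(δs² + δy²) = √(0.0484 + 961) = 31.0, so δu/u = 0.0508.
Q is then a monomial in u, q, z:
δQ/Q = √((δu/u)² + (-1·δq/q)² + (1·δz/z)²) = √(0.00258 + 0.00193 + 0.0154) = 0.141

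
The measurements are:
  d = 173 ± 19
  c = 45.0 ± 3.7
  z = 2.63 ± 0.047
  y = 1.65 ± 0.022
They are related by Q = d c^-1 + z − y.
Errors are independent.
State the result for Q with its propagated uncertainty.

4.82 ± 0.530

Let p = d·c^-1 = 3.84. δp/p = √((1·δd/d)² + (-1·δc/c)²) = √(0.0121 + 0.00676) = 0.137, so δp = 0.527.
Q = p + z − y: δQ = √(δp² + δz² + δy²) = √(0.278 + 0.00221 + 0.000484) = 0.530
Q = 4.82.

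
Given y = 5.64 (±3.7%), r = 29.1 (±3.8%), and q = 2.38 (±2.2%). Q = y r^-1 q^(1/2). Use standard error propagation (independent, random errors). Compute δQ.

Q is a product of powers, so relative uncertainties combine in quadrature:
  (1·δy/y)² = (1×0.0370)² = 0.00137;  (-1·δr/r)² = (-1×0.0380)² = 0.00144;  (½·δq/q)² = (0.5×0.0220)² = 0.000121
δQ/Q = √(0.00293) = 0.0542
Q = 0.299, so δQ = 0.0542 × 0.299 = 0.0162.

0.0162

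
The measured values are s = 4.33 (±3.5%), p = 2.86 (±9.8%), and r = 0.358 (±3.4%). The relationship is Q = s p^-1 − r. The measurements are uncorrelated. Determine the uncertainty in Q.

0.158

Let w = s·p^-1 = 1.51. δw/w = √((1·δs/s)² + (-1·δp/p)²) = √(0.00123 + 0.00960) = 0.104, so δw = 0.158.
Q = w − r: δQ = √(δw² + δr²) = √(0.0248 + 0.000148) = 0.158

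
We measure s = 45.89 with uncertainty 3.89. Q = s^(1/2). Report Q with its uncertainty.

6.774 ± 0.287

Each factor contributes (exponent × relative error)² to (δQ/Q)²:
  (½·δs/s)² = (0.5×0.0848)² = 0.00180
δQ/Q = √(0.00180) = 0.0424
Q = 6.774, so δQ = 0.0424 × 6.774 = 0.287.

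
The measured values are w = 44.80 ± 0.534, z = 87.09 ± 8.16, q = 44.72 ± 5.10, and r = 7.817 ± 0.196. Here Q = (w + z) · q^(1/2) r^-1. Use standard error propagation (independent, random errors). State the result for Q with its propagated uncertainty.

Let u = w + z = 131.9. δu = √(δw² + δz²) = √(0.285 + 66.6) = 8.18, so δu/u = 0.0620.
Q is then a monomial in u, q, r:
δQ/Q = √((δu/u)² + (½·δq/q)² + (-1·δr/r)²) = √(0.00384 + 0.00325 + 0.000629) = 0.0879
Q = 112.8, so δQ = 0.0879 × 112.8 = 9.92.

112.8 ± 9.92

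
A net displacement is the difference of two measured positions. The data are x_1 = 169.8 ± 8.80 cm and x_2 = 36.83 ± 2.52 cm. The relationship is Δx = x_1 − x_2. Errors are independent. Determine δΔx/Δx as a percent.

6.88%

Absolute uncertainties add in quadrature for a linear combination:
  (δx_1)² = 77.4;  (δx_2)² = 6.35
δΔx = √(83.8) = 9.15 cm
Δx = 133.0 cm, so δΔx/Δx = 9.15/133.0 = 0.0688.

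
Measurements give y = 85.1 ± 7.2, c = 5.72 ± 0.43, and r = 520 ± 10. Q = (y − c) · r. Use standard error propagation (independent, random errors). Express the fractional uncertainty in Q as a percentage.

9.29%

Let u = y − c = 79.4. δu = √(δy² + δc²) = √(51.8 + 0.185) = 7.21, so δu/u = 0.0909.
Q is then a monomial in u, r:
δQ/Q = √((δu/u)² + (1·δr/r)²) = √(0.00826 + 0.000370) = 0.0929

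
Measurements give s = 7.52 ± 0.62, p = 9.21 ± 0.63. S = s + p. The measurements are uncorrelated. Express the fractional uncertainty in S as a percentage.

Sums and differences: (δS)² = Σ (cᵢ δxᵢ)².
  (δs)² = 0.384;  (δp)² = 0.397
δS = √(0.781) = 0.884
S = 16.7, so δS/S = 0.884/16.7 = 0.0528.

5.28%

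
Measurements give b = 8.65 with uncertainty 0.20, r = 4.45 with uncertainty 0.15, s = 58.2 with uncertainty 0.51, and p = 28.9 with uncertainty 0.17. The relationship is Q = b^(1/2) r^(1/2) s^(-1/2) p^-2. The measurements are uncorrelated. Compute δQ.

2.34e-05

Each factor contributes (exponent × relative error)² to (δQ/Q)²:
  (½·δb/b)² = (0.5×0.0231)² = 0.000134;  (½·δr/r)² = (0.5×0.0337)² = 0.000284;  (−½·δs/s)² = (-0.5×0.00876)² = 1.92e-05;  (-2·δp/p)² = (-2×0.00588)² = 0.000138
δQ/Q = √(0.000575) = 0.0240
Q = 0.000974, so δQ = 0.0240 × 0.000974 = 2.34e-05.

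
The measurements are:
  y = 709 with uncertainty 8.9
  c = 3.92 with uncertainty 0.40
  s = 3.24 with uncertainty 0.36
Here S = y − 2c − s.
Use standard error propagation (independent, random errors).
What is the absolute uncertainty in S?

8.94

S is a linear combination, so absolute uncertainties add in quadrature:
  (δy)² = 79.2;  (2·δc)² = 0.640;  (δs)² = 0.130
δS = √(80.0) = 8.94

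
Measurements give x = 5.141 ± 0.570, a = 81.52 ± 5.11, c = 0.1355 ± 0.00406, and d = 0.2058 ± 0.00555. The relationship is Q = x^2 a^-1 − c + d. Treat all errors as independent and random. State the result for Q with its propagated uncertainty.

0.3945 ± 0.0750

Let p = x^2·a^-1 = 0.3242. δp/p = √((2·δx/x)² + (-1·δa/a)²) = √(0.0492 + 0.00393) = 0.230, so δp = 0.0747.
Q = p − c + d: δQ = √(δp² + δc² + δd²) = √(0.00558 + 1.65e-05 + 3.08e-05) = 0.0750
Q = 0.3945.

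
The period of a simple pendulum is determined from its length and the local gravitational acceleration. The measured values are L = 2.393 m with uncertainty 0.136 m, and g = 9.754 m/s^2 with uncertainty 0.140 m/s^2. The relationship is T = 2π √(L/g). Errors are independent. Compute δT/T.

0.0293

Products/powers → add relative errors in quadrature, weighted by exponent:
  (½·δL/L)² = (0.5×0.0568)² = 0.000807;  (−½·δg/g)² = (-0.5×0.0144)² = 5.15e-05
δT/T = √(0.000859) = 0.0293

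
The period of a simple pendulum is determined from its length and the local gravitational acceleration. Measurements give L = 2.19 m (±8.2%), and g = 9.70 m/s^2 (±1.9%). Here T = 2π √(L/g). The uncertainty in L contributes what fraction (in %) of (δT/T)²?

(δT/T)² = (½·δL/L)² + (−½·δg/g)²
  L term: (0.5×0.0820)² = 0.00168
  g term: (-0.5×0.0190)² = 9.02e-05
Total = 0.00177. Share from L = 0.00168/0.00177 = 0.949.

94.9%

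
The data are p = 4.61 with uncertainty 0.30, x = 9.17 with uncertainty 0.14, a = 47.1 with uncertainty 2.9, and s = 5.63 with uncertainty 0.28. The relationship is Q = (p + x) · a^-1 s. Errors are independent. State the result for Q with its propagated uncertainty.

1.65 ± 0.136

Let u = p + x = 13.8. δu = √(δp² + δx²) = √(0.0900 + 0.0196) = 0.331, so δu/u = 0.0240.
Q is then a monomial in u, a, s:
δQ/Q = √((δu/u)² + (-1·δa/a)² + (1·δs/s)²) = √(0.000577 + 0.00379 + 0.00247) = 0.0827
Q = 1.65, so δQ = 0.0827 × 1.65 = 0.136.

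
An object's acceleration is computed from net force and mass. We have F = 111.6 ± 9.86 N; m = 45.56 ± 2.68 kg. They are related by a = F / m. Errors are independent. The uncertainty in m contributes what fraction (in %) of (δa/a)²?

(δa/a)² = (1·δF/F)² + (-1·δm/m)²
  F term: (1×0.0884)² = 0.00781
  m term: (-1×0.0588)² = 0.00346
Total = 0.0113. Share from m = 0.00346/0.0113 = 0.307.

30.7%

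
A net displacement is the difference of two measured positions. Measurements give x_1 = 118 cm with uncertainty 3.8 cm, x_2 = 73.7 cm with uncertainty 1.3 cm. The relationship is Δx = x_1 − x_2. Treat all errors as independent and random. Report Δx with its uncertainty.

44.3 ± 4.02 cm

Absolute uncertainties add in quadrature for a linear combination:
  (δx_1)² = 14.4;  (δx_2)² = 1.69
δΔx = √(16.1) = 4.02 cm
Δx = 44.3 cm.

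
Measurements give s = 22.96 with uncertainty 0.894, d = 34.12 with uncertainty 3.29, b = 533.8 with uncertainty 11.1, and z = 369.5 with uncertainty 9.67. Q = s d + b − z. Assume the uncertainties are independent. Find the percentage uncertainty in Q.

Let p = s·d = 783.4. δp/p = √((1·δs/s)² + (1·δd/d)²) = √(0.00152 + 0.00930) = 0.104, so δp = 81.5.
Q = p + b − z: δQ = √(δp² + δb² + δz²) = √(6640 + 123 + 93.5) = 82.8
Q = 947.7, so δQ/Q = 82.8/947.7 = 0.0874.

8.74%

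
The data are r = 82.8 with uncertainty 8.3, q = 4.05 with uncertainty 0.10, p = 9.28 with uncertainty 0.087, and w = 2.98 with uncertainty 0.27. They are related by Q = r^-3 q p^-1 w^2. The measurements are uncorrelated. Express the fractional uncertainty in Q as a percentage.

For a monomial Q ∝ r^-3, q, p^-1, w^2, fractional errors add in quadrature:
  (-3·δr/r)² = (-3×0.100)² = 0.0904;  (1·δq/q)² = (1×0.0247)² = 0.000610;  (-1·δp/p)² = (-1×0.00937)² = 8.79e-05;  (2·δw/w)² = (2×0.0906)² = 0.0328
δQ/Q = √(0.124) = 0.352

35.2%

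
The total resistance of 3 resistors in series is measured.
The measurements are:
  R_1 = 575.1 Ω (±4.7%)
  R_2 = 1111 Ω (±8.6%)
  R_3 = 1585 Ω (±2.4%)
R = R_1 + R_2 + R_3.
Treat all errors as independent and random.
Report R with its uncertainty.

R is a linear combination, so absolute uncertainties add in quadrature:
  (δR_1)² = 731;  (δR_2)² = 9130;  (δR_3)² = 1450
δR = √(11300) = 106 Ω
R = 3271 Ω.

3271 ± 106 Ω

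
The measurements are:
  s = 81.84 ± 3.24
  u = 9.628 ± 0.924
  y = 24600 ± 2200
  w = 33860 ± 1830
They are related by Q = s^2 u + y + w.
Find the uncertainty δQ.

Let p = s^2·u = 64490. δp/p = √((2·δs/s)² + (1·δu/u)²) = √(0.00627 + 0.00921) = 0.124, so δp = 8020.
Q = p + y + w: δQ = √(δp² + δy² + δw²) = √(6.44e+07 + 4.84e+06 + 3.35e+06) = 8520

8520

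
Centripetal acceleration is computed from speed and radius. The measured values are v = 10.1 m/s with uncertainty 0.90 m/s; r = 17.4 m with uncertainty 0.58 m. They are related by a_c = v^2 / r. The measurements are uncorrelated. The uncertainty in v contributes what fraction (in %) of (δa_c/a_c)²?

96.6%

(δa_c/a_c)² = (2·δv/v)² + (-1·δr/r)²
  v term: (2×0.0891)² = 0.0318
  r term: (-1×0.0333)² = 0.00111
Total = 0.0329. Share from v = 0.0318/0.0329 = 0.966.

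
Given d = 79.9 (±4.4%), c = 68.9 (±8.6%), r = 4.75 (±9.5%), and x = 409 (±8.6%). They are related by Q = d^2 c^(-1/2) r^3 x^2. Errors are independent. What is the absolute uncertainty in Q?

4.78e+09

Relative error in a monomial: (δQ/Q)² = Σ (nᵢ · δxᵢ/xᵢ)².
  (2·δd/d)² = (2×0.0440)² = 0.00774;  (−½·δc/c)² = (-0.5×0.0860)² = 0.00185;  (3·δr/r)² = (3×0.0950)² = 0.0812;  (2·δx/x)² = (2×0.0860)² = 0.0296
δQ/Q = √(0.120) = 0.347
Q = 1.38e+10, so δQ = 0.347 × 1.38e+10 = 4.78e+09.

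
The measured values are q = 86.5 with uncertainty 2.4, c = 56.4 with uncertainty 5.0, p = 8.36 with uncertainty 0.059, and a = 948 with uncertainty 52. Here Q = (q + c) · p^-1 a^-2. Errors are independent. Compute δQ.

2.22e-06

Let u = q + c = 143. δu = √(δq² + δc²) = √(5.76 + 25.0) = 5.55, so δu/u = 0.0388.
Q is then a monomial in u, p, a:
δQ/Q = √((δu/u)² + (-1·δp/p)² + (-2·δa/a)²) = √(0.00151 + 4.98e-05 + 0.0120) = 0.117
Q = 1.9e-05, so δQ = 0.117 × 1.9e-05 = 2.22e-06.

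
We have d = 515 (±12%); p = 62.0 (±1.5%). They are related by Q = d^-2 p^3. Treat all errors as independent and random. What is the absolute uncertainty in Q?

Products/powers → add relative errors in quadrature, weighted by exponent:
  (-2·δd/d)² = (-2×0.120)² = 0.0576;  (3·δp/p)² = (3×0.0150)² = 0.00202
δQ/Q = √(0.0596) = 0.244
Q = 0.899, so δQ = 0.244 × 0.899 = 0.219.

0.219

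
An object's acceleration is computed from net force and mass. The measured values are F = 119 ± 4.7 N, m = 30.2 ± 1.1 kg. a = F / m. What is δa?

Each factor contributes (exponent × relative error)² to (δa/a)²:
  (1·δF/F)² = (1×0.0395)² = 0.00156;  (-1·δm/m)² = (-1×0.0364)² = 0.00133
δa/a = √(0.00289) = 0.0537
a = 3.94 m/s^2, so δa = 0.0537 × 3.94 = 0.212 m/s^2.

0.212 m/s^2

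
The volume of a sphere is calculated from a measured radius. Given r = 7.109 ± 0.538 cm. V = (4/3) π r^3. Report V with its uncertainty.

1505 ± 342 cm^3

Since V is a product/quotient, work with relative uncertainties:
  (3·δr/r)² = (3×0.0757)² = 0.0515
δV/V = √(0.0515) = 0.227
V = 1505 cm^3, so δV = 0.227 × 1505 = 342 cm^3.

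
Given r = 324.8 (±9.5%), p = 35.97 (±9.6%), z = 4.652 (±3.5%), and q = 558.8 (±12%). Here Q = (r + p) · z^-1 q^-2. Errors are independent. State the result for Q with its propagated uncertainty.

(2.484 ± 0.639) × 10^-4

Let u = r + p = 360.8. δu = √(δr² + δp²) = √(952 + 11.9) = 31.0, so δu/u = 0.0861.
Q is then a monomial in u, z, q:
δQ/Q = √((δu/u)² + (-1·δz/z)² + (-2·δq/q)²) = √(0.00741 + 0.00123 + 0.0576) = 0.257
Q = 0.0002484, so δQ = 0.257 × 0.0002484 = 6.39e-05.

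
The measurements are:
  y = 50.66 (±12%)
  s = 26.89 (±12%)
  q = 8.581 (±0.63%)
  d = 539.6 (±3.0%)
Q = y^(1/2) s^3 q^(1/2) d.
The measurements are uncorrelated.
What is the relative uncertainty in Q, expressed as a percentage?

36.6%

Each factor contributes (exponent × relative error)² to (δQ/Q)²:
  (½·δy/y)² = (0.5×0.120)² = 0.00360;  (3·δs/s)² = (3×0.120)² = 0.130;  (½·δq/q)² = (0.5×0.00630)² = 9.92e-06;  (1·δd/d)² = (1×0.0300)² = 0.000900
δQ/Q = √(0.134) = 0.366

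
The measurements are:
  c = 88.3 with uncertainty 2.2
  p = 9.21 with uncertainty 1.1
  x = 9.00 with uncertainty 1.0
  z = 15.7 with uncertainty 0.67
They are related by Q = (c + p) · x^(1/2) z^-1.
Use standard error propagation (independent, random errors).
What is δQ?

Let u = c + p = 97.5. δu = √(δc² + δp²) = √(4.84 + 1.21) = 2.46, so δu/u = 0.0252.
Q is then a monomial in u, x, z:
δQ/Q = √((δu/u)² + (½·δx/x)² + (-1·δz/z)²) = √(0.000636 + 0.00309 + 0.00182) = 0.0745
Q = 18.6, so δQ = 0.0745 × 18.6 = 1.39.

1.39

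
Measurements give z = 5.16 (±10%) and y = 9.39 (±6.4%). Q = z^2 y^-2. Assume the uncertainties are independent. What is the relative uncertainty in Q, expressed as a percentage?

23.7%

Relative error in a monomial: (δQ/Q)² = Σ (nᵢ · δxᵢ/xᵢ)².
  (2·δz/z)² = (2×0.100)² = 0.0400;  (-2·δy/y)² = (-2×0.0640)² = 0.0164
δQ/Q = √(0.0564) = 0.237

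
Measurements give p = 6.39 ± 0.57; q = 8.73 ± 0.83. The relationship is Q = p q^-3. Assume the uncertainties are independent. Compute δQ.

0.00287

Q is a product of powers, so relative uncertainties combine in quadrature:
  (1·δp/p)² = (1×0.0892)² = 0.00796;  (-3·δq/q)² = (-3×0.0951)² = 0.0814
δQ/Q = √(0.0893) = 0.299
Q = 0.00960, so δQ = 0.299 × 0.00960 = 0.00287.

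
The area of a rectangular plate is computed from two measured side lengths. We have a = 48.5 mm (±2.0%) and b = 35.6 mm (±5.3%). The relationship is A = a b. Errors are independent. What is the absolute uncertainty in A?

97.8 mm^2

Each factor contributes (exponent × relative error)² to (δA/A)²:
  (1·δa/a)² = (1×0.0200)² = 0.000400;  (1·δb/b)² = (1×0.0530)² = 0.00281
δA/A = √(0.00321) = 0.0566
A = 1730 mm^2, so δA = 0.0566 × 1730 = 97.8 mm^2.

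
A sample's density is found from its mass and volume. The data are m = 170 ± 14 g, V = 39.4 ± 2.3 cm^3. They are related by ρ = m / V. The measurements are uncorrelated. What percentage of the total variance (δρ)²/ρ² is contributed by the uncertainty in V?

33.4%

(δρ/ρ)² = (1·δm/m)² + (-1·δV/V)²
  m term: (1×0.0824)² = 0.00678
  V term: (-1×0.0584)² = 0.00341
Total = 0.0102. Share from V = 0.00341/0.0102 = 0.334.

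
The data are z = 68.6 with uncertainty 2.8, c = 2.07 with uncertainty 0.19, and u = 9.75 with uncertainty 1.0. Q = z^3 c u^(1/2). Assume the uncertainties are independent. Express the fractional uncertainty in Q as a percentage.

16.1%

Products/powers → add relative errors in quadrature, weighted by exponent:
  (3·δz/z)² = (3×0.0408)² = 0.0150;  (1·δc/c)² = (1×0.0918)² = 0.00842;  (½·δu/u)² = (0.5×0.103)² = 0.00263
δQ/Q = √(0.0260) = 0.161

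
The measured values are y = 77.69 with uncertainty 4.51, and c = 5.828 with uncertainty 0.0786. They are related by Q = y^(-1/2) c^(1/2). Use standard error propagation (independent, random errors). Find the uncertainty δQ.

Q is a product of powers, so relative uncertainties combine in quadrature:
  (−½·δy/y)² = (-0.5×0.0581)² = 0.000842;  (½·δc/c)² = (0.5×0.0135)² = 4.55e-05
δQ/Q = √(0.000888) = 0.0298
Q = 0.2739, so δQ = 0.0298 × 0.2739 = 0.00816.

0.00816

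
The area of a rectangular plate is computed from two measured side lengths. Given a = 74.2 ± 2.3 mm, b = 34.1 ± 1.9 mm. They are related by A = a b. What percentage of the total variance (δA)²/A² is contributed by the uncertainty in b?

(δA/A)² = (1·δa/a)² + (1·δb/b)²
  a term: (1×0.0310)² = 0.000961
  b term: (1×0.0557)² = 0.00310
Total = 0.00407. Share from b = 0.00310/0.00407 = 0.764.

76.4%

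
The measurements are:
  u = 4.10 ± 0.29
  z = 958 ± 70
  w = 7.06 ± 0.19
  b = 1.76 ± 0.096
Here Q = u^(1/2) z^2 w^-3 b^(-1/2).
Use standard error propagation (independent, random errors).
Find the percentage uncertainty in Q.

17.3%

Relative error in a monomial: (δQ/Q)² = Σ (nᵢ · δxᵢ/xᵢ)².
  (½·δu/u)² = (0.5×0.0707)² = 0.00125;  (2·δz/z)² = (2×0.0731)² = 0.0214;  (-3·δw/w)² = (-3×0.0269)² = 0.00652;  (−½·δb/b)² = (-0.5×0.0545)² = 0.000744
δQ/Q = √(0.0299) = 0.173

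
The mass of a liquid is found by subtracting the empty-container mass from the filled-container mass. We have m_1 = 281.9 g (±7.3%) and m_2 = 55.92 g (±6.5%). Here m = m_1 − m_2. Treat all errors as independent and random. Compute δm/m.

Each term contributes (cᵢ δxᵢ)² to (δm)²:
  (δm_1)² = 423;  (δm_2)² = 13.2
δm = √(437) = 20.9 g
m = 226.0 g, so δm/m = 20.9/226.0 = 0.0925.

0.0925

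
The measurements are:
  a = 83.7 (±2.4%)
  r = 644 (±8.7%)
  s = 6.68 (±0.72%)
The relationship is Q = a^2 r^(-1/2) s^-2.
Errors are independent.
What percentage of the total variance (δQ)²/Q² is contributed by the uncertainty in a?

(δQ/Q)² = (2·δa/a)² + (−½·δr/r)² + (-2·δs/s)²
  a term: (2×0.0240)² = 0.00230
  r term: (-0.5×0.0870)² = 0.00189
  s term: (-2×0.00720)² = 0.000207
Total = 0.00440. Share from a = 0.00230/0.00440 = 0.523.

52.3%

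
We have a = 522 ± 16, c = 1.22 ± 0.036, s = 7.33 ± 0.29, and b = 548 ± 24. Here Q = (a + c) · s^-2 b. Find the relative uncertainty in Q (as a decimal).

0.0955

Let u = a + c = 523. δu = √(δa² + δc²) = √(256 + 0.00130) = 16.0, so δu/u = 0.0306.
Q is then a monomial in u, s, b:
δQ/Q = √((δu/u)² + (-2·δs/s)² + (1·δb/b)²) = √(0.000935 + 0.00626 + 0.00192) = 0.0955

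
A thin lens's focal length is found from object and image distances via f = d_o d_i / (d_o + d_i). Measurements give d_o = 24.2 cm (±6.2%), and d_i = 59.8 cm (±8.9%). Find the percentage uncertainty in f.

∂f/∂d_o = (d_i/(d_o+d_i))² = 0.507;  ∂f/∂d_i = (d_o/(d_o+d_i))² = 0.0830
δf = √((∂f/∂d_o · δd_o)² + (∂f/∂d_i · δd_i)²) = √(0.578 + 0.195) = 0.879 cm
f = 17.2 cm, so δf/f = 0.879/17.2 = 0.0510.

5.10%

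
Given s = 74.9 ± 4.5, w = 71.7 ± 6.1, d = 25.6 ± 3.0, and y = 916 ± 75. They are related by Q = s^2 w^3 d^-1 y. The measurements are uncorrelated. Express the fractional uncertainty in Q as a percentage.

31.6%

Relative error in a monomial: (δQ/Q)² = Σ (nᵢ · δxᵢ/xᵢ)².
  (2·δs/s)² = (2×0.0601)² = 0.0144;  (3·δw/w)² = (3×0.0851)² = 0.0651;  (-1·δd/d)² = (-1×0.117)² = 0.0137;  (1·δy/y)² = (1×0.0819)² = 0.00670
δQ/Q = √(0.100) = 0.316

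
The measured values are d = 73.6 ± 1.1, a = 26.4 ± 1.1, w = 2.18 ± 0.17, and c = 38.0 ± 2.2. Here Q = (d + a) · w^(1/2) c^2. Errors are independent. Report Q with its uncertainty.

Let u = d + a = 100. δu = √(δd² + δa²) = √(1.21 + 1.21) = 1.56, so δu/u = 0.0156.
Q is then a monomial in u, w, c:
δQ/Q = √((δu/u)² + (½·δw/w)² + (2·δc/c)²) = √(0.000242 + 0.00152 + 0.0134) = 0.123
Q = 2.13e+05, so δQ = 0.123 × 2.13e+05 = 26300.

(2.13 ± 0.263) × 10^5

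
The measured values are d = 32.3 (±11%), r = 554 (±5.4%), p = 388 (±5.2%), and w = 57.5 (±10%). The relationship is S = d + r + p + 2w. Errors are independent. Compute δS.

Absolute uncertainties add in quadrature for a linear combination:
  (δd)² = 12.6;  (δr)² = 895;  (δp)² = 407;  (2·δw)² = 132
δS = √(1450) = 38.0

38.0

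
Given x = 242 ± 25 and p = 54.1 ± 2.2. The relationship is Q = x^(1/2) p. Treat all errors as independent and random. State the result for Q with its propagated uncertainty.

842 ± 55.3

Relative error in a monomial: (δQ/Q)² = Σ (nᵢ · δxᵢ/xᵢ)².
  (½·δx/x)² = (0.5×0.103)² = 0.00267;  (1·δp/p)² = (1×0.0407)² = 0.00165
δQ/Q = √(0.00432) = 0.0657
Q = 842, so δQ = 0.0657 × 842 = 55.3.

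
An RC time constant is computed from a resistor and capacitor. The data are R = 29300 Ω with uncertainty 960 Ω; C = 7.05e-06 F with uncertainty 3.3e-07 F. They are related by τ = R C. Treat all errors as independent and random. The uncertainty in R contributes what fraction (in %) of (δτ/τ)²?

32.9%

(δτ/τ)² = (1·δR/R)² + (1·δC/C)²
  R term: (1×0.0328)² = 0.00107
  C term: (1×0.0468)² = 0.00219
Total = 0.00326. Share from R = 0.00107/0.00326 = 0.329.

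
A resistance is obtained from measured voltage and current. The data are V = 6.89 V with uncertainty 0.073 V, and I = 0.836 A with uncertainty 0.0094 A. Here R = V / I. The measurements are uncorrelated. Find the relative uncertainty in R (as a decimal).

0.0154

For a monomial R ∝ V, I^-1, fractional errors add in quadrature:
  (1·δV/V)² = (1×0.0106)² = 0.000112;  (-1·δI/I)² = (-1×0.0112)² = 0.000126
δR/R = √(0.000239) = 0.0154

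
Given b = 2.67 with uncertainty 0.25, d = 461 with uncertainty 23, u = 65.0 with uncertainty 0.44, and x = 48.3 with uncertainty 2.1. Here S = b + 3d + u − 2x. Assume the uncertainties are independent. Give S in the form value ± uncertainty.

1350 ± 69.1

Absolute uncertainties add in quadrature for a linear combination:
  (δb)² = 0.0625;  (3·δd)² = 4760;  (δu)² = 0.194;  (2·δx)² = 17.6
δS = √(4780) = 69.1
S = 1350.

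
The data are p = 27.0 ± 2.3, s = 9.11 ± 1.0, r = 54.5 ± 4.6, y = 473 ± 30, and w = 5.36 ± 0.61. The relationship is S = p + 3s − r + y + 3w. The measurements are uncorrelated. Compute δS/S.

0.0627

Sums and differences: (δS)² = Σ (cᵢ δxᵢ)².
  (δp)² = 5.29;  (3·δs)² = 9.00;  (δr)² = 21.2;  (δy)² = 900;  (3·δw)² = 3.35
δS = √(939) = 30.6
S = 489, so δS/S = 30.6/489 = 0.0627.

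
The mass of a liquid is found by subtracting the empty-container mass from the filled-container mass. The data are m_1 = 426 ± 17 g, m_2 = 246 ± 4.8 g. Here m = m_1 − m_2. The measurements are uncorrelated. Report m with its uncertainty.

180 ± 17.7 g

Absolute uncertainties add in quadrature for a linear combination:
  (δm_1)² = 289;  (δm_2)² = 23.0
δm = √(312) = 17.7 g
m = 180 g.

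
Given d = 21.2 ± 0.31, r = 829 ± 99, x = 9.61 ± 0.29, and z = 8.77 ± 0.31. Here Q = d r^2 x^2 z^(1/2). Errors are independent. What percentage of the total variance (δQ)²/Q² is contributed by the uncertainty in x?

(δQ/Q)² = (1·δd/d)² + (2·δr/r)² + (2·δx/x)² + (½·δz/z)²
  d term: (1×0.0146)² = 0.000214
  r term: (2×0.119)² = 0.0570
  x term: (2×0.0302)² = 0.00364
  z term: (0.5×0.0353)² = 0.000312
Total = 0.0612. Share from x = 0.00364/0.0612 = 0.0595.

5.95%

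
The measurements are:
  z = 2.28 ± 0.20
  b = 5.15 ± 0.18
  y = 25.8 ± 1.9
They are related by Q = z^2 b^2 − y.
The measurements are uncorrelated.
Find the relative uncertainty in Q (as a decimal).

Let p = z^2·b^2 = 138. δp/p = √((2·δz/z)² + (2·δb/b)²) = √(0.0308 + 0.00489) = 0.189, so δp = 26.0.
Q = p − y: δQ = √(δp² + δy²) = √(678 + 3.61) = 26.1
Q = 112, so δQ/Q = 26.1/112 = 0.233.

0.233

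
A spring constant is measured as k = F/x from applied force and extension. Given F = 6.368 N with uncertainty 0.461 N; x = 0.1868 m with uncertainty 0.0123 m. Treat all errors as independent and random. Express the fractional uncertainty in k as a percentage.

Relative error in a monomial: (δk/k)² = Σ (nᵢ · δxᵢ/xᵢ)².
  (1·δF/F)² = (1×0.0724)² = 0.00524;  (-1·δx/x)² = (-1×0.0658)² = 0.00434
δk/k = √(0.00958) = 0.0979

9.79%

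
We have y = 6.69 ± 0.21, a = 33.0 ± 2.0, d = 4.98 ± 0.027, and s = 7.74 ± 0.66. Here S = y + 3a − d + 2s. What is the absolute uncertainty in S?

Each term contributes (cᵢ δxᵢ)² to (δS)²:
  (δy)² = 0.0441;  (3·δa)² = 36.0;  (δd)² = 0.000729;  (2·δs)² = 1.74
δS = √(37.8) = 6.15

6.15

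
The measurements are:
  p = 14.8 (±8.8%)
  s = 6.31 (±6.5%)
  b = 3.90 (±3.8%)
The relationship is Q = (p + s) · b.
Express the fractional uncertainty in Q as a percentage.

Let u = p + s = 21.1. δu = √(δp² + δs²) = √(1.70 + 0.168) = 1.37, so δu/u = 0.0647.
Q is then a monomial in u, b:
δQ/Q = √((δu/u)² + (1·δb/b)²) = √(0.00418 + 0.00144) = 0.0750

7.50%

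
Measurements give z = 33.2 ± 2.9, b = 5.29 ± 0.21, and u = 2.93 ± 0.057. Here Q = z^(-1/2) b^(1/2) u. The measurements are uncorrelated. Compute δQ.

Products/powers → add relative errors in quadrature, weighted by exponent:
  (−½·δz/z)² = (-0.5×0.0873)² = 0.00191;  (½·δb/b)² = (0.5×0.0397)² = 0.000394;  (1·δu/u)² = (1×0.0195)² = 0.000378
δQ/Q = √(0.00268) = 0.0518
Q = 1.17, so δQ = 0.0518 × 1.17 = 0.0605.

0.0605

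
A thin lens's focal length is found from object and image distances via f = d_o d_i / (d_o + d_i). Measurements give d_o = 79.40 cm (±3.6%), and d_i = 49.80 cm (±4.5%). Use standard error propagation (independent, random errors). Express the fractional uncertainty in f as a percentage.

3.09%

∂f/∂d_o = (d_i/(d_o+d_i))² = 0.149;  ∂f/∂d_i = (d_o/(d_o+d_i))² = 0.378
δf = √((∂f/∂d_o · δd_o)² + (∂f/∂d_i · δd_i)²) = √(0.180 + 0.716) = 0.947 cm
f = 30.60 cm, so δf/f = 0.947/30.60 = 0.0309.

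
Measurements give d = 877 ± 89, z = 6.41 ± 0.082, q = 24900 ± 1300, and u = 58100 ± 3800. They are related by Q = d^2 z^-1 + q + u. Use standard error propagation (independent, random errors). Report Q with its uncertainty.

(2.03 ± 0.247) × 10^5

Let p = d^2·z^-1 = 1.2e+05. δp/p = √((2·δd/d)² + (-1·δz/z)²) = √(0.0412 + 0.000164) = 0.203, so δp = 24400.
Q = p + q + u: δQ = √(δp² + δq² + δu²) = √(5.95e+08 + 1.69e+06 + 1.44e+07) = 24700
Q = 2.03e+05.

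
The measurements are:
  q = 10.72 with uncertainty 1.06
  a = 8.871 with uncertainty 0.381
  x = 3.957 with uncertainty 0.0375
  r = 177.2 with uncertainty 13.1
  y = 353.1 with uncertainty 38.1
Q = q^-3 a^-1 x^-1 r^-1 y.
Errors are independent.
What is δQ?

Products/powers → add relative errors in quadrature, weighted by exponent:
  (-3·δq/q)² = (-3×0.0989)² = 0.0880;  (-1·δa/a)² = (-1×0.0429)² = 0.00184;  (-1·δx/x)² = (-1×0.00948)² = 8.98e-05;  (-1·δr/r)² = (-1×0.0739)² = 0.00547;  (1·δy/y)² = (1×0.108)² = 0.0116
δQ/Q = √(0.107) = 0.327
Q = 4.608e-05, so δQ = 0.327 × 4.608e-05 = 1.51e-05.

1.51e-05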